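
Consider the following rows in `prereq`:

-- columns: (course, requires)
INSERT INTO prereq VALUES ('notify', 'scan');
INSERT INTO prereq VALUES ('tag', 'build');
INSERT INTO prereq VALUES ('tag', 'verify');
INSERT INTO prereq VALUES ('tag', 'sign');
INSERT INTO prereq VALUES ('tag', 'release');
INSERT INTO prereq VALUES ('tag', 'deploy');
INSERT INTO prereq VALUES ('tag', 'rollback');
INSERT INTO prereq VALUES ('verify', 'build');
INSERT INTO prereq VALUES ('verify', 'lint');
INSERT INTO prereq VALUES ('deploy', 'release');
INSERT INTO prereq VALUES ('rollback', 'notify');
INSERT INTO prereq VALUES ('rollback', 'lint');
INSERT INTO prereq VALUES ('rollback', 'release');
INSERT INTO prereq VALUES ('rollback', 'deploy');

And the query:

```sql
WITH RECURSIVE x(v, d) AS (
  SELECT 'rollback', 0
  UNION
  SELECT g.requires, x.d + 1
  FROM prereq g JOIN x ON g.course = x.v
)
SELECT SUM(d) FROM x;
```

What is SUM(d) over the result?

8

Base: (rollback, d=0).
Iteration 1: edges from {rollback} -> (deploy, d=1), (lint, d=1), (notify, d=1), (release, d=1).
Iteration 2: edges from {deploy,lint,notify,release} -> (release, d=2), (scan, d=2).
Iteration 3: no outgoing edges from {release,scan}; recursion stops.
SUM(d) = 0 + 1 + 1 + 1 + 1 + 2 + 2 = 8.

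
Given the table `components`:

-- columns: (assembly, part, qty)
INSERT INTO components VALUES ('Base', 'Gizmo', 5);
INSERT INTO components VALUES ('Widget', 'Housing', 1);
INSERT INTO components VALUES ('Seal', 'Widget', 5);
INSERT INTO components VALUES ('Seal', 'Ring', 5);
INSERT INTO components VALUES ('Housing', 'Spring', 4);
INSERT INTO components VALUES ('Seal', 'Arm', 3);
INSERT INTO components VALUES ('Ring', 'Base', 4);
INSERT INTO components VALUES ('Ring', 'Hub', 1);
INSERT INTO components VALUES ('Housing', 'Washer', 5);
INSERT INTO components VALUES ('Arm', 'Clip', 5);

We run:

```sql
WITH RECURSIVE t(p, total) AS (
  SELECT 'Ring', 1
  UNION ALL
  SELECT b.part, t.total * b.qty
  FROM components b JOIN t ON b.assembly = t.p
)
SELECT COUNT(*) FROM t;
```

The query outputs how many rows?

4

Base: (Ring, total=1).
Iteration 1: components of {Ring} -> Base = 1*4 = 4, Hub = 1*1 = 1.
Iteration 2: components of {Base,Hub} -> Gizmo = 4*5 = 20.
Iteration 3: no further components; recursion stops.
Total rows emitted: 4.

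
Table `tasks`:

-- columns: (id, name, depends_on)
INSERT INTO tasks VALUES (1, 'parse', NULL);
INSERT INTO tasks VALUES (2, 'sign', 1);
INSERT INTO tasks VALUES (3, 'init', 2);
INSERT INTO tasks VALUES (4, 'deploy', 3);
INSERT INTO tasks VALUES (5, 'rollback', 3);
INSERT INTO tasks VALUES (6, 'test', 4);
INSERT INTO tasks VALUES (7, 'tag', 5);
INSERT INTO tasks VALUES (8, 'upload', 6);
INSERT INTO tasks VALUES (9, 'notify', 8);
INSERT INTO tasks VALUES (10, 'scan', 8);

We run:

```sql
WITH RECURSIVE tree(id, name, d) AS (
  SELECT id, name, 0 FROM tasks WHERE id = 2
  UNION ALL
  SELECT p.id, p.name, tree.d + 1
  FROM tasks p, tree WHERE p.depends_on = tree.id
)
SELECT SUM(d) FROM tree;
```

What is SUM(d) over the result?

25

Base: id=2 (sign) at d 0.
Iteration 1: rows with depends_on in {2} -> init (id 3, d 1).
Iteration 2: rows with depends_on in {3} -> deploy (id 4, d 2), rollback (id 5, d 2).
Iteration 3: rows with depends_on in {4,5} -> test (id 6, d 3), tag (id 7, d 3).
Iteration 4: rows with depends_on in {6,7} -> upload (id 8, d 4).
Iteration 5: rows with depends_on in {8} -> notify (id 9, d 5), scan (id 10, d 5).
Iteration 6: no rows with depends_on in {9,10}; recursion stops.
SUM(d) = 0 + 1 + 2 + 2 + 3 + 3 + 4 + 5 + 5 = 25.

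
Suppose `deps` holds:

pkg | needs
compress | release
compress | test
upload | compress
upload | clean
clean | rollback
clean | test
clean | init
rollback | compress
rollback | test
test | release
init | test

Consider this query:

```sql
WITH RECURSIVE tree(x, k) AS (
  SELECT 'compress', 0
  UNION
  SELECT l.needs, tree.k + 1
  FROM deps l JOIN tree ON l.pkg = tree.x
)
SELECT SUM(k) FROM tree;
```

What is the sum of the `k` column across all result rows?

4

Base: (compress, k=0).
Iteration 1: edges from {compress} -> (release, k=1), (test, k=1).
Iteration 2: edges from {release,test} -> (release, k=2).
Iteration 3: no outgoing edges from {release}; recursion stops.
SUM(k) = 0 + 1 + 1 + 2 = 4.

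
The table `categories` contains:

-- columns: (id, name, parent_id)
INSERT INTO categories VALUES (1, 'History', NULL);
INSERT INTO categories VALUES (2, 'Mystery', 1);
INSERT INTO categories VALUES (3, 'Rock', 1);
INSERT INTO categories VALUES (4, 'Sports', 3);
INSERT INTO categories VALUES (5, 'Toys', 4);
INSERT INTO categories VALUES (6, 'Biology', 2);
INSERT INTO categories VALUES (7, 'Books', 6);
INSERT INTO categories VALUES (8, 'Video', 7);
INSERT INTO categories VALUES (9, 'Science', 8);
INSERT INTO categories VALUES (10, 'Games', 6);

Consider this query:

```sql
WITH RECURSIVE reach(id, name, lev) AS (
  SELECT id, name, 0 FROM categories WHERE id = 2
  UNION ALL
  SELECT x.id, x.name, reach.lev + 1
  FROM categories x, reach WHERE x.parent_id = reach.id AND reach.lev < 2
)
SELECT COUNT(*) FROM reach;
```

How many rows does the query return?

4

Base: id=2 (Mystery) at lev 0.
Iteration 1: rows with parent_id in {2} -> Biology (id 6, lev 1).
Iteration 2: rows with parent_id in {6} -> Books (id 7, lev 2), Games (id 10, lev 2).
Iteration 3: lev < 2 fails for all current rows; recursion stops.
Total rows emitted: 4.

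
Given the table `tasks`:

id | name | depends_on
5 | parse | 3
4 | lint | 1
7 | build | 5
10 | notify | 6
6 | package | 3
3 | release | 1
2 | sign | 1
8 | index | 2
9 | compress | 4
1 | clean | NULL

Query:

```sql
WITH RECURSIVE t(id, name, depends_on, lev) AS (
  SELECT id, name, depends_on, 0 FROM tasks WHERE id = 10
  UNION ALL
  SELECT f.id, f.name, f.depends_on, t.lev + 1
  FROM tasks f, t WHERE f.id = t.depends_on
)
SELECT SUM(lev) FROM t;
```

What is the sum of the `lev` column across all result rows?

6

Base: id=10 (notify), depends_on=6, lev 0.
Iteration 1: join on id=6 -> package (id 6, depends_on=3, lev 1).
Iteration 2: join on id=3 -> release (id 3, depends_on=1, lev 2).
Iteration 3: join on id=1 -> clean (id 1, depends_on=NULL, lev 3).
Iteration 4: depends_on is NULL; no match; recursion stops.
SUM(lev) = 0 + 1 + 2 + 3 = 6.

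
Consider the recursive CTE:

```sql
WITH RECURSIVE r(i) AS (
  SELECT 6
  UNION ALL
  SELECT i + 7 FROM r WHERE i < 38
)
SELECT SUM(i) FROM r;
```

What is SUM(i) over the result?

141

Base: i=6.
Iteration 1: 6 < 38 holds -> i = 6 + 7 = 13.
Iteration 2: 13 < 38 holds -> i = 13 + 7 = 20.
Iteration 3: 20 < 38 holds -> i = 20 + 7 = 27.
Iteration 4: 27 < 38 holds -> i = 27 + 7 = 34.
Iteration 5: 34 < 38 holds -> i = 34 + 7 = 41.
Iteration 6: 41 < 38 fails; recursion stops.
SUM(i) = 6 + 13 + 20 + 27 + 34 + 41 = 141.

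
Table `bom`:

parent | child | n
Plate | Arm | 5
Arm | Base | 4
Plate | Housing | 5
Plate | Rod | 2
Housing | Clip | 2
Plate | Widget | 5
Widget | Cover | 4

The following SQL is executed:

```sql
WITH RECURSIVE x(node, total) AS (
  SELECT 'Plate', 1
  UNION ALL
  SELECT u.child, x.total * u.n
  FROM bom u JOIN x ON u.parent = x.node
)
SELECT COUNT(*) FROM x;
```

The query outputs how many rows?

8

Base: (Plate, total=1).
Iteration 1: components of {Plate} -> Arm = 1*5 = 5, Housing = 1*5 = 5, Rod = 1*2 = 2, Widget = 1*5 = 5.
Iteration 2: components of {Arm,Housing,Rod,Widget} -> Base = 5*4 = 20, Clip = 5*2 = 10, Cover = 5*4 = 20.
Iteration 3: no further components; recursion stops.
Total rows emitted: 8.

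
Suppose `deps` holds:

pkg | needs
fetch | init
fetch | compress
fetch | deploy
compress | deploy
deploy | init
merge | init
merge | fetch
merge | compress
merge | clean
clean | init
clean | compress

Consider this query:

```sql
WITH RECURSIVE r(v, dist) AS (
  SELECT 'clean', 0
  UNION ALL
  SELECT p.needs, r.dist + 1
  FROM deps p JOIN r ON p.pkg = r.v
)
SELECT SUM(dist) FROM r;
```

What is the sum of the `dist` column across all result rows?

7

Base: (clean, dist=0).
Iteration 1: edges from {clean} -> (compress, dist=1), (init, dist=1).
Iteration 2: edges from {compress,init} -> (deploy, dist=2).
Iteration 3: edges from {deploy} -> (init, dist=3).
Iteration 4: no outgoing edges from {init}; recursion stops.
SUM(dist) = 0 + 1 + 1 + 2 + 3 = 7.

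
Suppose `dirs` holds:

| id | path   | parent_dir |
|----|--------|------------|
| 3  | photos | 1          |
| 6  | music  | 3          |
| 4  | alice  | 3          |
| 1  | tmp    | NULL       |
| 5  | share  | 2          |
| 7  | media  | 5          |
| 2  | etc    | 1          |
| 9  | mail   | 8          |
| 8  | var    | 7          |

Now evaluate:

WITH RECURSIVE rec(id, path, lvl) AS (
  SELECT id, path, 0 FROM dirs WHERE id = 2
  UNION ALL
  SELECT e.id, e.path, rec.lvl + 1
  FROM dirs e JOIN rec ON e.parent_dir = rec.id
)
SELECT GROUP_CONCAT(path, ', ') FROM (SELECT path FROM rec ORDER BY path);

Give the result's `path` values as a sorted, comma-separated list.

etc, mail, media, share, var

Base: id=2 (etc) at lvl 0.
Iteration 1: rows with parent_dir in {2} -> share (id 5, lvl 1).
Iteration 2: rows with parent_dir in {5} -> media (id 7, lvl 2).
Iteration 3: rows with parent_dir in {7} -> var (id 8, lvl 3).
Iteration 4: rows with parent_dir in {8} -> mail (id 9, lvl 4).
Iteration 5: no rows with parent_dir in {9}; recursion stops.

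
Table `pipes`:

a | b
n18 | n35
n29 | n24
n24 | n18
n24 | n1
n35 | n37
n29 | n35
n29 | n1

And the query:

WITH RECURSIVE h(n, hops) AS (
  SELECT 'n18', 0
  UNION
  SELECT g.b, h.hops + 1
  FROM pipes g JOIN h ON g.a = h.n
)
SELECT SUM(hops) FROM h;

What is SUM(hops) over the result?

Base: (n18, hops=0).
Iteration 1: edges from {n18} -> (n35, hops=1).
Iteration 2: edges from {n35} -> (n37, hops=2).
Iteration 3: no outgoing edges from {n37}; recursion stops.
SUM(hops) = 0 + 1 + 2 = 3.

3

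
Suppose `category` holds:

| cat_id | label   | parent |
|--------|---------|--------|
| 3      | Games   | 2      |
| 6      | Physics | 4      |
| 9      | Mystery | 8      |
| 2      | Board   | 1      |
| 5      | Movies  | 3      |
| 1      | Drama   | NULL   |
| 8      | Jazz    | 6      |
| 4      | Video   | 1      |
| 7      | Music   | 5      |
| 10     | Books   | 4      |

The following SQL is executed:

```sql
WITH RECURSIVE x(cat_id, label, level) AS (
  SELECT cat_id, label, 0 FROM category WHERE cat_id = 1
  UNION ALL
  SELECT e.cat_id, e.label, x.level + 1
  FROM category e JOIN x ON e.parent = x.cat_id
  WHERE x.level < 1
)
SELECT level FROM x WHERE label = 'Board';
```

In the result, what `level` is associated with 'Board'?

1

Base: cat_id=1 (Drama) at level 0.
Iteration 1: rows with parent in {1} -> Board (id 2, level 1), Video (id 4, level 1).
Iteration 2: level < 1 fails for all current rows; recursion stops.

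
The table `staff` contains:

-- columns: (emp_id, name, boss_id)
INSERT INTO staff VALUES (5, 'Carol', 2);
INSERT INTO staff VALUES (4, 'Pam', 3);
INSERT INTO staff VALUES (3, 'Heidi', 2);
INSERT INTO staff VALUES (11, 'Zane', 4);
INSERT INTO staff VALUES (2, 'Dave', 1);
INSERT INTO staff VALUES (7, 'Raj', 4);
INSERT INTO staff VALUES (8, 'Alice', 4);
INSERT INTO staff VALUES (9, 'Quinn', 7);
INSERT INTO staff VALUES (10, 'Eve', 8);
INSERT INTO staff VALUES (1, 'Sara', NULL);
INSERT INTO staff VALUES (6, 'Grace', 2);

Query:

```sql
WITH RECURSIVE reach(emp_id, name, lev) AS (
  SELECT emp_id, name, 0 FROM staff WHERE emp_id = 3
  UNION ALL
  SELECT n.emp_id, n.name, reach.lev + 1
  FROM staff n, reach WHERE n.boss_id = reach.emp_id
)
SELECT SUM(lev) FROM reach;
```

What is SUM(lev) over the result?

13

Base: emp_id=3 (Heidi) at lev 0.
Iteration 1: rows with boss_id in {3} -> Pam (id 4, lev 1).
Iteration 2: rows with boss_id in {4} -> Raj (id 7, lev 2), Alice (id 8, lev 2), Zane (id 11, lev 2).
Iteration 3: rows with boss_id in {7,8,11} -> Quinn (id 9, lev 3), Eve (id 10, lev 3).
Iteration 4: no rows with boss_id in {9,10}; recursion stops.
SUM(lev) = 0 + 1 + 2 + 2 + 2 + 3 + 3 = 13.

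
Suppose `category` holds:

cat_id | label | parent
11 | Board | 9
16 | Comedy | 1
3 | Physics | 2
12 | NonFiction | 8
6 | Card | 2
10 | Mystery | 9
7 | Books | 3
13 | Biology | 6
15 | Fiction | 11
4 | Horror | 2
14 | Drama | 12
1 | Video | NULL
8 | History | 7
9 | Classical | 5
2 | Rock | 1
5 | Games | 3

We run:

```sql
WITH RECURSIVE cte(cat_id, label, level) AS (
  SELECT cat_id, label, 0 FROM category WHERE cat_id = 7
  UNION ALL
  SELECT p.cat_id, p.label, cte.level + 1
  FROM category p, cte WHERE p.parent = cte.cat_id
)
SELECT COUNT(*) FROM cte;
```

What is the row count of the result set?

4

Base: cat_id=7 (Books) at level 0.
Iteration 1: rows with parent in {7} -> History (id 8, level 1).
Iteration 2: rows with parent in {8} -> NonFiction (id 12, level 2).
Iteration 3: rows with parent in {12} -> Drama (id 14, level 3).
Iteration 4: no rows with parent in {14}; recursion stops.
Total rows emitted: 4.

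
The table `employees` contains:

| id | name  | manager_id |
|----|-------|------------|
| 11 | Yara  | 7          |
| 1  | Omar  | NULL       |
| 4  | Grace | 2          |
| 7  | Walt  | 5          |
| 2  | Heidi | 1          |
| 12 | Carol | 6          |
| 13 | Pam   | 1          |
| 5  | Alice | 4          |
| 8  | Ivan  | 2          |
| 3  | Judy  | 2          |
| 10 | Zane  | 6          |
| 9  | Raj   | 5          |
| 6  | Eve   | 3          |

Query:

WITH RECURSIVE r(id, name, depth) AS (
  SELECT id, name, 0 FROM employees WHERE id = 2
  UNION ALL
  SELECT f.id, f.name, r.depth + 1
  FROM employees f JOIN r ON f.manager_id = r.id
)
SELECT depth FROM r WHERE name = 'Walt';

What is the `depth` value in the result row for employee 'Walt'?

3

Base: id=2 (Heidi) at depth 0.
Iteration 1: rows with manager_id in {2} -> Judy (id 3, depth 1), Grace (id 4, depth 1), Ivan (id 8, depth 1).
Iteration 2: rows with manager_id in {3,4,8} -> Alice (id 5, depth 2), Eve (id 6, depth 2).
Iteration 3: rows with manager_id in {5,6} -> Walt (id 7, depth 3), Raj (id 9, depth 3), Zane (id 10, depth 3), Carol (id 12, depth 3).
Iteration 4: rows with manager_id in {7,9,10,12} -> Yara (id 11, depth 4).
Iteration 5: no rows with manager_id in {11}; recursion stops.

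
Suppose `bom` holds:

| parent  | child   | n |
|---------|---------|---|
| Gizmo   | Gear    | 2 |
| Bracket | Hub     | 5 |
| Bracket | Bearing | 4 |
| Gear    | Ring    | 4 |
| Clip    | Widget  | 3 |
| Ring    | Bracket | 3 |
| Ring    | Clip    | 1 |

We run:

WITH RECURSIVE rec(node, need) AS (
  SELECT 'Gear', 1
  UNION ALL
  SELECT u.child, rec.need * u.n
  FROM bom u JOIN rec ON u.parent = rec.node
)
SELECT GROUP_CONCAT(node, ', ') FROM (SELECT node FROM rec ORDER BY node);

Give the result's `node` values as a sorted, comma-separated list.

Bearing, Bracket, Clip, Gear, Hub, Ring, Widget

Base: (Gear, need=1).
Iteration 1: components of {Gear} -> Ring = 1*4 = 4.
Iteration 2: components of {Ring} -> Bracket = 4*3 = 12, Clip = 4*1 = 4.
Iteration 3: components of {Bracket,Clip} -> Bearing = 12*4 = 48, Hub = 12*5 = 60, Widget = 4*3 = 12.
Iteration 4: no further components; recursion stops.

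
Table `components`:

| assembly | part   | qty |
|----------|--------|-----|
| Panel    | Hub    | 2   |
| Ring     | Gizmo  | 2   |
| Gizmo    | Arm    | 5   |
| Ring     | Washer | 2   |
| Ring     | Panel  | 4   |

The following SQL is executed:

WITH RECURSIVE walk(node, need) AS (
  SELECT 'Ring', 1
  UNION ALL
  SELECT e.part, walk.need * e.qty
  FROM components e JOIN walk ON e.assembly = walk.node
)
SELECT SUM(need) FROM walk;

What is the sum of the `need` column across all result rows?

27

Base: (Ring, need=1).
Iteration 1: components of {Ring} -> Gizmo = 1*2 = 2, Panel = 1*4 = 4, Washer = 1*2 = 2.
Iteration 2: components of {Gizmo,Panel,Washer} -> Arm = 2*5 = 10, Hub = 4*2 = 8.
Iteration 3: no further components; recursion stops.
SUM(need) = 1 + 2 + 2 + 4 + 10 + 8 = 27.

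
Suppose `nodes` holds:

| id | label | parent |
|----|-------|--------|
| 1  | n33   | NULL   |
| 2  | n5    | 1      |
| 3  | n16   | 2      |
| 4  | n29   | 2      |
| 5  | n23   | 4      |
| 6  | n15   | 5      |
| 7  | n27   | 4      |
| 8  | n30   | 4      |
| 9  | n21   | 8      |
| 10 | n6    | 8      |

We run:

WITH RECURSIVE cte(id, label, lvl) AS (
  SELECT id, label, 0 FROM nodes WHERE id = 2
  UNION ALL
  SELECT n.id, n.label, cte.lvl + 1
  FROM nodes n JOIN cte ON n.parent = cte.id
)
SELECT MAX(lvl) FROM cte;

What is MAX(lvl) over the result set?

Base: id=2 (n5) at lvl 0.
Iteration 1: rows with parent in {2} -> n16 (id 3, lvl 1), n29 (id 4, lvl 1).
Iteration 2: rows with parent in {3,4} -> n23 (id 5, lvl 2), n27 (id 7, lvl 2), n30 (id 8, lvl 2).
Iteration 3: rows with parent in {5,7,8} -> n15 (id 6, lvl 3), n21 (id 9, lvl 3), n6 (id 10, lvl 3).
Iteration 4: no rows with parent in {6,9,10}; recursion stops.
lvl values: 0, 1, 1, 2, 2, 2, 3, 3, 3; the maximum is 3.

3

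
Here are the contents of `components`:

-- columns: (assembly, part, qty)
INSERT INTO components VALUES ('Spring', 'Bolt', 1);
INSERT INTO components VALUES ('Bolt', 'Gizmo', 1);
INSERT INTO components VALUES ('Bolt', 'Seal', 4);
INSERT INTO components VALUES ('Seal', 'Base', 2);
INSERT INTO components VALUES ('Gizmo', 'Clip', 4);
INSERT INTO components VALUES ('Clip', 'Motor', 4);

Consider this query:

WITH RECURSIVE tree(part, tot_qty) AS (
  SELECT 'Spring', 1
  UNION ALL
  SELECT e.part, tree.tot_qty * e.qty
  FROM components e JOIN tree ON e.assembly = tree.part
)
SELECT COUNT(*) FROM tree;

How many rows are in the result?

7

Base: (Spring, tot_qty=1).
Iteration 1: components of {Spring} -> Bolt = 1*1 = 1.
Iteration 2: components of {Bolt} -> Gizmo = 1*1 = 1, Seal = 1*4 = 4.
Iteration 3: components of {Gizmo,Seal} -> Base = 4*2 = 8, Clip = 1*4 = 4.
Iteration 4: components of {Base,Clip} -> Motor = 4*4 = 16.
Iteration 5: no further components; recursion stops.
Total rows emitted: 7.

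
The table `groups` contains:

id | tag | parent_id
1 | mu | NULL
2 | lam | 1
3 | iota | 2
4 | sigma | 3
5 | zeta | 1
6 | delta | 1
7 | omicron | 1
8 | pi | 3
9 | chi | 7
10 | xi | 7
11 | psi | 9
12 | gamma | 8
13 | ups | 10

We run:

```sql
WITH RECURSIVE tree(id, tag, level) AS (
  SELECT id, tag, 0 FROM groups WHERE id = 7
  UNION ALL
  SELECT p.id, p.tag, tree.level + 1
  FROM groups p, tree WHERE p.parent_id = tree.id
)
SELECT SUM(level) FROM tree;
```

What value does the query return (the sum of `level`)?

Base: id=7 (omicron) at level 0.
Iteration 1: rows with parent_id in {7} -> chi (id 9, level 1), xi (id 10, level 1).
Iteration 2: rows with parent_id in {9,10} -> psi (id 11, level 2), ups (id 13, level 2).
Iteration 3: no rows with parent_id in {11,13}; recursion stops.
SUM(level) = 0 + 1 + 1 + 2 + 2 = 6.

6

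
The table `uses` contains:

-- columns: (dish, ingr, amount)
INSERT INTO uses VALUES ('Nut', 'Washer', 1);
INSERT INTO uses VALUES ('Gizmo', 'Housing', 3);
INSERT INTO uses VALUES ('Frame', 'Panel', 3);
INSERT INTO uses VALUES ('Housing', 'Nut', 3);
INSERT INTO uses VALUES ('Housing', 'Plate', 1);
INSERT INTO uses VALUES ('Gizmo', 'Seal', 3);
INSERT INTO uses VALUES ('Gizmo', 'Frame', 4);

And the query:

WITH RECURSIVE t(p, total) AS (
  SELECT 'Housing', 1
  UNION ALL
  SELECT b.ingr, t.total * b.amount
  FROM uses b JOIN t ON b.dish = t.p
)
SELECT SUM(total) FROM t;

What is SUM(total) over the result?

Base: (Housing, total=1).
Iteration 1: components of {Housing} -> Nut = 1*3 = 3, Plate = 1*1 = 1.
Iteration 2: components of {Nut,Plate} -> Washer = 3*1 = 3.
Iteration 3: no further components; recursion stops.
SUM(total) = 1 + 3 + 1 + 3 = 8.

8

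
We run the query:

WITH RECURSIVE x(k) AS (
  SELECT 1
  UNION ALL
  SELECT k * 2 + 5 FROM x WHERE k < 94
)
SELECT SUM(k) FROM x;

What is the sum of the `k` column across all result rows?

348

Base: k=1.
Iteration 1: 1 < 94 holds -> k = 1 * 2 + 5 = 7.
Iteration 2: 7 < 94 holds -> k = 7 * 2 + 5 = 19.
Iteration 3: 19 < 94 holds -> k = 19 * 2 + 5 = 43.
Iteration 4: 43 < 94 holds -> k = 43 * 2 + 5 = 91.
Iteration 5: 91 < 94 holds -> k = 91 * 2 + 5 = 187.
Iteration 6: 187 < 94 fails; recursion stops.
SUM(k) = 1 + 7 + 19 + 43 + 91 + 187 = 348.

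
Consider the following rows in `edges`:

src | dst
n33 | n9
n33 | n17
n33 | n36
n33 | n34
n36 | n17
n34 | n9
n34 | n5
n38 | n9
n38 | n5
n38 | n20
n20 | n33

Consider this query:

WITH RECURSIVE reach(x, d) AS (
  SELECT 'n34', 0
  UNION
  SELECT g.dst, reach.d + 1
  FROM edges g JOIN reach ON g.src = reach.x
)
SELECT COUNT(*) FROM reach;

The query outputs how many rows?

Base: (n34, d=0).
Iteration 1: edges from {n34} -> (n5, d=1), (n9, d=1).
Iteration 2: no outgoing edges from {n5,n9}; recursion stops.
Total rows emitted: 3.

3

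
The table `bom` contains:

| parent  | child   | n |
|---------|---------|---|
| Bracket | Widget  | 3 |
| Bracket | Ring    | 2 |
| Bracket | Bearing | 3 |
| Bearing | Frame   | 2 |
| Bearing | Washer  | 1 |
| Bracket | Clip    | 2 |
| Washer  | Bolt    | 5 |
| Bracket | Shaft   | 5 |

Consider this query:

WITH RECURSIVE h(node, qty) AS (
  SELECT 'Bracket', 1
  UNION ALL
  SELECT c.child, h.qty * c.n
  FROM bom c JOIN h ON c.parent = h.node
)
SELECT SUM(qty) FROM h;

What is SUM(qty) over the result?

Base: (Bracket, qty=1).
Iteration 1: components of {Bracket} -> Bearing = 1*3 = 3, Clip = 1*2 = 2, Ring = 1*2 = 2, Shaft = 1*5 = 5, Widget = 1*3 = 3.
Iteration 2: components of {Bearing,Clip,Ring,Shaft,Widget} -> Frame = 3*2 = 6, Washer = 3*1 = 3.
Iteration 3: components of {Frame,Washer} -> Bolt = 3*5 = 15.
Iteration 4: no further components; recursion stops.
SUM(qty) = 1 + 3 + 2 + 3 + 2 + 5 + 6 + 3 + 15 = 40.

40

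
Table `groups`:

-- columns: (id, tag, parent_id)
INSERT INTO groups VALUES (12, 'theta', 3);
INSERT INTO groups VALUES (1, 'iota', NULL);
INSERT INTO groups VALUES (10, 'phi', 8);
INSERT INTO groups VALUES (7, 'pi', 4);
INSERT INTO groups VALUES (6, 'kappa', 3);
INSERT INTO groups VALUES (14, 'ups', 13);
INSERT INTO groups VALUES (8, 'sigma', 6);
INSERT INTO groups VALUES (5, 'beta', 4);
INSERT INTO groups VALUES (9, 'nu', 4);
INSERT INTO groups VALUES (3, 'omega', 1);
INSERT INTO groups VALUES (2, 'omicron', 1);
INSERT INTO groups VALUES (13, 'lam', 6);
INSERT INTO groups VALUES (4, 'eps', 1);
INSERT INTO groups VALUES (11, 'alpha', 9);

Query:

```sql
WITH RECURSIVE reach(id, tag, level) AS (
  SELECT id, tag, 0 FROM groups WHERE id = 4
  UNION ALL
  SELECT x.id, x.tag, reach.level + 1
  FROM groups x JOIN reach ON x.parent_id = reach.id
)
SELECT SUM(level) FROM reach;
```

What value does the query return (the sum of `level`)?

5

Base: id=4 (eps) at level 0.
Iteration 1: rows with parent_id in {4} -> beta (id 5, level 1), pi (id 7, level 1), nu (id 9, level 1).
Iteration 2: rows with parent_id in {5,7,9} -> alpha (id 11, level 2).
Iteration 3: no rows with parent_id in {11}; recursion stops.
SUM(level) = 0 + 1 + 1 + 1 + 2 = 5.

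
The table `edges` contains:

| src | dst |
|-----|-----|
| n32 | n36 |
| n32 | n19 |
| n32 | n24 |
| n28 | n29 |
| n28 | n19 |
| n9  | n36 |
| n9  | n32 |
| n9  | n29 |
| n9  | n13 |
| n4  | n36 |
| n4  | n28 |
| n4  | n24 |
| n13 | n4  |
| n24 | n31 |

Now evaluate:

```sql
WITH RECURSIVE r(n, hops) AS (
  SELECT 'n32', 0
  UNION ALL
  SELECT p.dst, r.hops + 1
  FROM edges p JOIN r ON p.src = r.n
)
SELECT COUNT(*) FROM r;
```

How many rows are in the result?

5

Base: (n32, hops=0).
Iteration 1: edges from {n32} -> (n19, hops=1), (n24, hops=1), (n36, hops=1).
Iteration 2: edges from {n19,n24,n36} -> (n31, hops=2).
Iteration 3: no outgoing edges from {n31}; recursion stops.
Total rows emitted: 5.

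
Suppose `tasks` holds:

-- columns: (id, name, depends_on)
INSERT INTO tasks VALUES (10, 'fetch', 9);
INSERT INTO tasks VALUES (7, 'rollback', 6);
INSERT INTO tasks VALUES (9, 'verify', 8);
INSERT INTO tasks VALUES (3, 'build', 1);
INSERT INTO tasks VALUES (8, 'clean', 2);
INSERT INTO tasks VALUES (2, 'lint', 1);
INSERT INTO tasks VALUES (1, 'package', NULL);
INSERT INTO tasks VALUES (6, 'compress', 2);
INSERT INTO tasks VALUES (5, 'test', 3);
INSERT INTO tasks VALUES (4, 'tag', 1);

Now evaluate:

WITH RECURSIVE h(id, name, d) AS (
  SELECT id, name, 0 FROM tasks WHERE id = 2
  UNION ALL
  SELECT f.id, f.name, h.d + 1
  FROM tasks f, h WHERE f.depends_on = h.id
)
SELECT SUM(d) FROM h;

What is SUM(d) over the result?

9

Base: id=2 (lint) at d 0.
Iteration 1: rows with depends_on in {2} -> compress (id 6, d 1), clean (id 8, d 1).
Iteration 2: rows with depends_on in {6,8} -> rollback (id 7, d 2), verify (id 9, d 2).
Iteration 3: rows with depends_on in {7,9} -> fetch (id 10, d 3).
Iteration 4: no rows with depends_on in {10}; recursion stops.
SUM(d) = 0 + 1 + 1 + 2 + 2 + 3 = 9.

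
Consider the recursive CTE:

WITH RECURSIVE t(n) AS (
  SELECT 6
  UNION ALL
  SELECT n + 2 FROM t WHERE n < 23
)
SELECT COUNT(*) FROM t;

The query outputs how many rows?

10

Base: n=6.
Iteration 1: 6 < 23 holds -> n = 6 + 2 = 8.
Iteration 2: 8 < 23 holds -> n = 8 + 2 = 10.
Iteration 3: 10 < 23 holds -> n = 10 + 2 = 12.
Iteration 4: 12 < 23 holds -> n = 12 + 2 = 14.
Iteration 5: 14 < 23 holds -> n = 14 + 2 = 16.
Iteration 6: 16 < 23 holds -> n = 16 + 2 = 18.
Iteration 7: 18 < 23 holds -> n = 18 + 2 = 20.
Iteration 8: 20 < 23 holds -> n = 20 + 2 = 22.
Iteration 9: 22 < 23 holds -> n = 22 + 2 = 24.
Iteration 10: 24 < 23 fails; recursion stops.
Total rows emitted: 10.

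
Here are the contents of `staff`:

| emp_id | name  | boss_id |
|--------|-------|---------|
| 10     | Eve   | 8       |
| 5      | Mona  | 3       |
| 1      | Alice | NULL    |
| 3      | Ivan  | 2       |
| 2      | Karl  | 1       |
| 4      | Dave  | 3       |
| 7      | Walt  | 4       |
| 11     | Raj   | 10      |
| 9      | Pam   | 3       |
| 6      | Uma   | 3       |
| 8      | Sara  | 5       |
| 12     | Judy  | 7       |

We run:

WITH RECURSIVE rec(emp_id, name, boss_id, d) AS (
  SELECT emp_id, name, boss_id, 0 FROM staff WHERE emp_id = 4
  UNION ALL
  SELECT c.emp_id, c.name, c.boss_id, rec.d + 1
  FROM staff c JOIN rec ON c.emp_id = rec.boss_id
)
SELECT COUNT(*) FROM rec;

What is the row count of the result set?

Base: emp_id=4 (Dave), boss_id=3, d 0.
Iteration 1: join on emp_id=3 -> Ivan (id 3, boss_id=2, d 1).
Iteration 2: join on emp_id=2 -> Karl (id 2, boss_id=1, d 2).
Iteration 3: join on emp_id=1 -> Alice (id 1, boss_id=NULL, d 3).
Iteration 4: boss_id is NULL; no match; recursion stops.
Total rows emitted: 4.

4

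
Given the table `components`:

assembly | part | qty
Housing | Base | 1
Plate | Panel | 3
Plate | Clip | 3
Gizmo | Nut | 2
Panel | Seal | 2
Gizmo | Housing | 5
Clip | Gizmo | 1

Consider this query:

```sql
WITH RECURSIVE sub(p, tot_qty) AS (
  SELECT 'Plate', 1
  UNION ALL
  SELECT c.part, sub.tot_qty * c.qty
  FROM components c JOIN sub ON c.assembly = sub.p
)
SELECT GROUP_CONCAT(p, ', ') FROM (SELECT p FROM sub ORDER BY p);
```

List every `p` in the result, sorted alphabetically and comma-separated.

Base, Clip, Gizmo, Housing, Nut, Panel, Plate, Seal

Base: (Plate, tot_qty=1).
Iteration 1: components of {Plate} -> Clip = 1*3 = 3, Panel = 1*3 = 3.
Iteration 2: components of {Clip,Panel} -> Gizmo = 3*1 = 3, Seal = 3*2 = 6.
Iteration 3: components of {Gizmo,Seal} -> Housing = 3*5 = 15, Nut = 3*2 = 6.
Iteration 4: components of {Housing,Nut} -> Base = 15*1 = 15.
Iteration 5: no further components; recursion stops.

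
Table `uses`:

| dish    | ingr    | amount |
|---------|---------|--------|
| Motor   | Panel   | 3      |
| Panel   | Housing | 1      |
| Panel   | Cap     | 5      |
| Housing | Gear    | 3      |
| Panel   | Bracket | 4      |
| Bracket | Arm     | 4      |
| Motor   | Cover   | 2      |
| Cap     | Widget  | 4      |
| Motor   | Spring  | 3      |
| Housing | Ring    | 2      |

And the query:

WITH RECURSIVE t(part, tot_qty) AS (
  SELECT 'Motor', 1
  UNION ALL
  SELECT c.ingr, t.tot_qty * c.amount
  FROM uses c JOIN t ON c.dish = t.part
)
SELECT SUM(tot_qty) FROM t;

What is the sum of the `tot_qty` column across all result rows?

Base: (Motor, tot_qty=1).
Iteration 1: components of {Motor} -> Cover = 1*2 = 2, Panel = 1*3 = 3, Spring = 1*3 = 3.
Iteration 2: components of {Cover,Panel,Spring} -> Bracket = 3*4 = 12, Cap = 3*5 = 15, Housing = 3*1 = 3.
Iteration 3: components of {Bracket,Cap,Housing} -> Arm = 12*4 = 48, Gear = 3*3 = 9, Ring = 3*2 = 6, Widget = 15*4 = 60.
Iteration 4: no further components; recursion stops.
SUM(tot_qty) = 1 + 3 + 2 + 3 + 3 + 15 + 12 + 9 + 6 + 60 + 48 = 162.

162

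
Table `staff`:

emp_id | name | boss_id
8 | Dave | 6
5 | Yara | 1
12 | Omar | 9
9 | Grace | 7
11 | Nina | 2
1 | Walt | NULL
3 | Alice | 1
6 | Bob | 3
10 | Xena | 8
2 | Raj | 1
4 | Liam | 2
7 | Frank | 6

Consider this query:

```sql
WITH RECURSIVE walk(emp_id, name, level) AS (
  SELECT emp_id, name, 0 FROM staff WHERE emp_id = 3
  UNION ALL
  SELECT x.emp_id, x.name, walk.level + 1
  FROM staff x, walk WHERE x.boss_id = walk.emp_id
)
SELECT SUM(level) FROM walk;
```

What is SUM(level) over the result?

Base: emp_id=3 (Alice) at level 0.
Iteration 1: rows with boss_id in {3} -> Bob (id 6, level 1).
Iteration 2: rows with boss_id in {6} -> Frank (id 7, level 2), Dave (id 8, level 2).
Iteration 3: rows with boss_id in {7,8} -> Grace (id 9, level 3), Xena (id 10, level 3).
Iteration 4: rows with boss_id in {9,10} -> Omar (id 12, level 4).
Iteration 5: no rows with boss_id in {12}; recursion stops.
SUM(level) = 0 + 1 + 2 + 2 + 3 + 3 + 4 = 15.

15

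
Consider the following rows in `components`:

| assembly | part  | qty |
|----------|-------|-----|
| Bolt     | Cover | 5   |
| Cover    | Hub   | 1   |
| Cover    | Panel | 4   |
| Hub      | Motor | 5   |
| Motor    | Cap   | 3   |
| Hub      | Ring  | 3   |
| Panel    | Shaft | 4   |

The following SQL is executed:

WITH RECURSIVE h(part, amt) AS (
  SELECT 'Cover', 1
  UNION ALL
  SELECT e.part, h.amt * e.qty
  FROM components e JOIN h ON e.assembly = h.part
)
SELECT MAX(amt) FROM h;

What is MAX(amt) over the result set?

Base: (Cover, amt=1).
Iteration 1: components of {Cover} -> Hub = 1*1 = 1, Panel = 1*4 = 4.
Iteration 2: components of {Hub,Panel} -> Motor = 1*5 = 5, Ring = 1*3 = 3, Shaft = 4*4 = 16.
Iteration 3: components of {Motor,Ring,Shaft} -> Cap = 5*3 = 15.
Iteration 4: no further components; recursion stops.
amt values: 1, 1, 4, 5, 3, 16, 15; the maximum is 16.

16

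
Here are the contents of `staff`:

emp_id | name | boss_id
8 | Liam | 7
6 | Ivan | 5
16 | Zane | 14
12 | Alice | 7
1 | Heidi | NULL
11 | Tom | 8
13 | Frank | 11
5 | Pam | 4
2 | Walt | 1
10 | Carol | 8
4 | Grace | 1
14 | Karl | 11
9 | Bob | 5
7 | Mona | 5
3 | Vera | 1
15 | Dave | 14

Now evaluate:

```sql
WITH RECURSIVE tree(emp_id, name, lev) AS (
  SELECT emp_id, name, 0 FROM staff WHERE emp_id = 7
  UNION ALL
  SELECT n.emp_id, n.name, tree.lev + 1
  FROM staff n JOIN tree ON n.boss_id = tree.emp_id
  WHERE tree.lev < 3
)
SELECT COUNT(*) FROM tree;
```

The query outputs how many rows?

7

Base: emp_id=7 (Mona) at lev 0.
Iteration 1: rows with boss_id in {7} -> Liam (id 8, lev 1), Alice (id 12, lev 1).
Iteration 2: rows with boss_id in {8,12} -> Carol (id 10, lev 2), Tom (id 11, lev 2).
Iteration 3: rows with boss_id in {10,11} -> Frank (id 13, lev 3), Karl (id 14, lev 3).
Iteration 4: lev < 3 fails for all current rows; recursion stops.
Total rows emitted: 7.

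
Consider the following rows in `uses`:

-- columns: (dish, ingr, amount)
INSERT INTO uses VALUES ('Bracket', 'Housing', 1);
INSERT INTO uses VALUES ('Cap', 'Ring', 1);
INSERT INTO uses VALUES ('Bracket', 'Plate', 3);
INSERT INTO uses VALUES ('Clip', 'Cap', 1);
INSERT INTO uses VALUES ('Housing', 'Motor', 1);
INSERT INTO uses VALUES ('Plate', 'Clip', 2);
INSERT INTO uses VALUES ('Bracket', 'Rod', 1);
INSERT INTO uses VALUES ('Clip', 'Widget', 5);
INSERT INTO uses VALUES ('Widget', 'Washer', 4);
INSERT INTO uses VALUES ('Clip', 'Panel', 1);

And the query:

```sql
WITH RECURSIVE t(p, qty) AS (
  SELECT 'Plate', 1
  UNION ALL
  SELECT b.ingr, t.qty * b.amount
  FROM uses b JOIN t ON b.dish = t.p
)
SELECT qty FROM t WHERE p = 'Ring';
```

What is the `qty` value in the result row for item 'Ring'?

2

Base: (Plate, qty=1).
Iteration 1: components of {Plate} -> Clip = 1*2 = 2.
Iteration 2: components of {Clip} -> Cap = 2*1 = 2, Panel = 2*1 = 2, Widget = 2*5 = 10.
Iteration 3: components of {Cap,Panel,Widget} -> Ring = 2*1 = 2, Washer = 10*4 = 40.
Iteration 4: no further components; recursion stops.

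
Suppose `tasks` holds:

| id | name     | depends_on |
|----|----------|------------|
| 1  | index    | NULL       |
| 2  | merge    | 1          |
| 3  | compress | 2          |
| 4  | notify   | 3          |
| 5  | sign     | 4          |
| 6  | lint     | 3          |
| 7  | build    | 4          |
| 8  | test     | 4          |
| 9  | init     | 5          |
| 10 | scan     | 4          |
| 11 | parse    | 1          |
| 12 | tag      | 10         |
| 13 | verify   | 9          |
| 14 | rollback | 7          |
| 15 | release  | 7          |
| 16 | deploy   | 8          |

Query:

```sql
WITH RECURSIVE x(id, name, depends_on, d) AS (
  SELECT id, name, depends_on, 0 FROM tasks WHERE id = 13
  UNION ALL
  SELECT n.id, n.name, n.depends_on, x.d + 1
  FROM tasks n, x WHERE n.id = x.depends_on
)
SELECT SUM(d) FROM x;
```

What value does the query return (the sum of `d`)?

21

Base: id=13 (verify), depends_on=9, d 0.
Iteration 1: join on id=9 -> init (id 9, depends_on=5, d 1).
Iteration 2: join on id=5 -> sign (id 5, depends_on=4, d 2).
Iteration 3: join on id=4 -> notify (id 4, depends_on=3, d 3).
Iteration 4: join on id=3 -> compress (id 3, depends_on=2, d 4).
Iteration 5: join on id=2 -> merge (id 2, depends_on=1, d 5).
Iteration 6: join on id=1 -> index (id 1, depends_on=NULL, d 6).
Iteration 7: depends_on is NULL; no match; recursion stops.
SUM(d) = 0 + 1 + 2 + 3 + 4 + 5 + 6 = 21.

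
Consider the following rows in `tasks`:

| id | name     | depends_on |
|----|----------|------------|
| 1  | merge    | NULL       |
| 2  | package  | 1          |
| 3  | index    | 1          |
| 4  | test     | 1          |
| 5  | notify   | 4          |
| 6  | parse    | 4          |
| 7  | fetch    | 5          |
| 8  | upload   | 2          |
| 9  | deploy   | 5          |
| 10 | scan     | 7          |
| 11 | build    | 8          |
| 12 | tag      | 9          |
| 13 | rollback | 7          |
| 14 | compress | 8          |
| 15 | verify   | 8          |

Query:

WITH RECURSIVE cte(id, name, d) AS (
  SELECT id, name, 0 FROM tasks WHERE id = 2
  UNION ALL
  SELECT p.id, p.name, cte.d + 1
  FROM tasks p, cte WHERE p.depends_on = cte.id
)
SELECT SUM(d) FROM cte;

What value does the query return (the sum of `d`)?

Base: id=2 (package) at d 0.
Iteration 1: rows with depends_on in {2} -> upload (id 8, d 1).
Iteration 2: rows with depends_on in {8} -> build (id 11, d 2), compress (id 14, d 2), verify (id 15, d 2).
Iteration 3: no rows with depends_on in {11,14,15}; recursion stops.
SUM(d) = 0 + 1 + 2 + 2 + 2 = 7.

7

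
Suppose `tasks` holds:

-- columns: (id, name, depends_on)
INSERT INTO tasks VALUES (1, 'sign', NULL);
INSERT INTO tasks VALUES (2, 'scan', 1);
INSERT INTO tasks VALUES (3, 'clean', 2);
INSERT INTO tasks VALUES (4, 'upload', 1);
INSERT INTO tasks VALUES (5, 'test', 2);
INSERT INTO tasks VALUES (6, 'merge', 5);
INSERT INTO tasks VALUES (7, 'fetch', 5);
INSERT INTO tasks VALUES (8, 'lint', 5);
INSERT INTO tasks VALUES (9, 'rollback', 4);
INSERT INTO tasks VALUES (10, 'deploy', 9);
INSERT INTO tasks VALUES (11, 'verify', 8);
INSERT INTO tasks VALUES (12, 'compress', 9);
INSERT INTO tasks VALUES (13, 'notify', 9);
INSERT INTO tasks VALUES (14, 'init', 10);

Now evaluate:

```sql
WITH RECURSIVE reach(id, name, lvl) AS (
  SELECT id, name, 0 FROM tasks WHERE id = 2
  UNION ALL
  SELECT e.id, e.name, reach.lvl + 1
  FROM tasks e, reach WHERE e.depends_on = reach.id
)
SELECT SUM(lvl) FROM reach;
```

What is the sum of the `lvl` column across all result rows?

11

Base: id=2 (scan) at lvl 0.
Iteration 1: rows with depends_on in {2} -> clean (id 3, lvl 1), test (id 5, lvl 1).
Iteration 2: rows with depends_on in {3,5} -> merge (id 6, lvl 2), fetch (id 7, lvl 2), lint (id 8, lvl 2).
Iteration 3: rows with depends_on in {6,7,8} -> verify (id 11, lvl 3).
Iteration 4: no rows with depends_on in {11}; recursion stops.
SUM(lvl) = 0 + 1 + 1 + 2 + 2 + 2 + 3 = 11.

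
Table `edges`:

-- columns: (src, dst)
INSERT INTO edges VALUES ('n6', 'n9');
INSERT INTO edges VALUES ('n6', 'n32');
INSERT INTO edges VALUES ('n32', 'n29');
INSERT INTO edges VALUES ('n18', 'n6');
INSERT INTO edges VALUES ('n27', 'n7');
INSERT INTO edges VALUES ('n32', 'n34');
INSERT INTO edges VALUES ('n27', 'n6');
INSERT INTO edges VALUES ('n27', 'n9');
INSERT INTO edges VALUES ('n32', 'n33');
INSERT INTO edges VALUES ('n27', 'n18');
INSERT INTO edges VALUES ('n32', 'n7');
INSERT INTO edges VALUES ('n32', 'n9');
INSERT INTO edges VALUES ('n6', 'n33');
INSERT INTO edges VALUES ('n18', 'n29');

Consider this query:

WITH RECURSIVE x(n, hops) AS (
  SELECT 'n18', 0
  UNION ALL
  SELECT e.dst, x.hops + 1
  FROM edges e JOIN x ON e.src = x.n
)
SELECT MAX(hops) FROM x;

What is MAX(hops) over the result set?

3

Base: (n18, hops=0).
Iteration 1: edges from {n18} -> (n29, hops=1), (n6, hops=1).
Iteration 2: edges from {n29,n6} -> (n32, hops=2), (n33, hops=2), (n9, hops=2).
Iteration 3: edges from {n32,n33,n9} -> (n29, hops=3), (n33, hops=3), (n34, hops=3), (n7, hops=3), (n9, hops=3).
Iteration 4: no outgoing edges from {n29,n33,n34,n7,n9}; recursion stops.
hops values: 0, 1, 1, 2, 2, 2, 3, 3, 3, 3, 3; the maximum is 3.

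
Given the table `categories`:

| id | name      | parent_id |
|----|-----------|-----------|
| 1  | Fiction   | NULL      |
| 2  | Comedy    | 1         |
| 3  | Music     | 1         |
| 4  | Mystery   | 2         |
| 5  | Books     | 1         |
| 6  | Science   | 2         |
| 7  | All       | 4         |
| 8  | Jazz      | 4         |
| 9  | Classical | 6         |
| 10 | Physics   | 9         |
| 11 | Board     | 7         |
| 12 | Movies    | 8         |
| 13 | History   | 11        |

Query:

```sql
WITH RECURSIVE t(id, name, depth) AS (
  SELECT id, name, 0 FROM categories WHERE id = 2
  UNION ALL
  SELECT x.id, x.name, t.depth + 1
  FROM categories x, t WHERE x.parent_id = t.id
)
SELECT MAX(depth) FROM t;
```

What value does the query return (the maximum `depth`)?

4

Base: id=2 (Comedy) at depth 0.
Iteration 1: rows with parent_id in {2} -> Mystery (id 4, depth 1), Science (id 6, depth 1).
Iteration 2: rows with parent_id in {4,6} -> All (id 7, depth 2), Jazz (id 8, depth 2), Classical (id 9, depth 2).
Iteration 3: rows with parent_id in {7,8,9} -> Physics (id 10, depth 3), Board (id 11, depth 3), Movies (id 12, depth 3).
Iteration 4: rows with parent_id in {10,11,12} -> History (id 13, depth 4).
Iteration 5: no rows with parent_id in {13}; recursion stops.
depth values: 0, 1, 1, 2, 2, 2, 3, 3, 3, 4; the maximum is 4.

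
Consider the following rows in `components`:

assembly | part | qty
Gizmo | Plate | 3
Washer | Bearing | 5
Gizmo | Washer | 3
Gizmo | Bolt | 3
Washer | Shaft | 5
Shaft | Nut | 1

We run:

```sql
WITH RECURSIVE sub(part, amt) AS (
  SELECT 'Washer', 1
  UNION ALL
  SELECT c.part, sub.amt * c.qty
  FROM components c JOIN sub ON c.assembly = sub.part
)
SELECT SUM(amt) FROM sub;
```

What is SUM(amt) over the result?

Base: (Washer, amt=1).
Iteration 1: components of {Washer} -> Bearing = 1*5 = 5, Shaft = 1*5 = 5.
Iteration 2: components of {Bearing,Shaft} -> Nut = 5*1 = 5.
Iteration 3: no further components; recursion stops.
SUM(amt) = 1 + 5 + 5 + 5 = 16.

16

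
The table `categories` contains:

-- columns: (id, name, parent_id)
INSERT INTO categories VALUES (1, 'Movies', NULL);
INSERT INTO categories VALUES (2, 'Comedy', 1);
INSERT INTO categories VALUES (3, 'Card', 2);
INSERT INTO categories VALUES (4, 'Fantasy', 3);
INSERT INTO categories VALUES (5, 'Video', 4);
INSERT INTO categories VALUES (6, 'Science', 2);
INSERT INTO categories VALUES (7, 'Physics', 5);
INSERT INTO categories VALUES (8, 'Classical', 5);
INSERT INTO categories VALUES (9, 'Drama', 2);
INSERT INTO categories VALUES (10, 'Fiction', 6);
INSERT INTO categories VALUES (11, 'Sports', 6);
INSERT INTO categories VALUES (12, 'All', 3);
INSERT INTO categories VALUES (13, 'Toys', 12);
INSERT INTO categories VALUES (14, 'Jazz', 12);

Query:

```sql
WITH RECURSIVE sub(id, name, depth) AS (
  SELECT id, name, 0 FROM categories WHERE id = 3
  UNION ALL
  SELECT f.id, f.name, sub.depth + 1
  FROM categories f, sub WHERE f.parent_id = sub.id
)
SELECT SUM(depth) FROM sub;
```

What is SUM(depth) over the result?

Base: id=3 (Card) at depth 0.
Iteration 1: rows with parent_id in {3} -> Fantasy (id 4, depth 1), All (id 12, depth 1).
Iteration 2: rows with parent_id in {4,12} -> Video (id 5, depth 2), Toys (id 13, depth 2), Jazz (id 14, depth 2).
Iteration 3: rows with parent_id in {5,13,14} -> Physics (id 7, depth 3), Classical (id 8, depth 3).
Iteration 4: no rows with parent_id in {7,8}; recursion stops.
SUM(depth) = 0 + 1 + 1 + 2 + 2 + 2 + 3 + 3 = 14.

14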